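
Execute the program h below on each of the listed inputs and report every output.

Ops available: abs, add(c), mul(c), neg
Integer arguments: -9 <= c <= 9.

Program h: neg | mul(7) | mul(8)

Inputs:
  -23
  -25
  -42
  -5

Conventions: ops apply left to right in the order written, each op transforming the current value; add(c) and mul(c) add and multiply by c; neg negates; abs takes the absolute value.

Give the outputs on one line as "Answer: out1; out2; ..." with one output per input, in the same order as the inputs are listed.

1288; 1400; 2352; 280

Execution, op by op:
  -23 -> 23 -> 161 -> 1288
  -25 -> 25 -> 175 -> 1400
  -42 -> 42 -> 294 -> 2352
  -5 -> 5 -> 35 -> 280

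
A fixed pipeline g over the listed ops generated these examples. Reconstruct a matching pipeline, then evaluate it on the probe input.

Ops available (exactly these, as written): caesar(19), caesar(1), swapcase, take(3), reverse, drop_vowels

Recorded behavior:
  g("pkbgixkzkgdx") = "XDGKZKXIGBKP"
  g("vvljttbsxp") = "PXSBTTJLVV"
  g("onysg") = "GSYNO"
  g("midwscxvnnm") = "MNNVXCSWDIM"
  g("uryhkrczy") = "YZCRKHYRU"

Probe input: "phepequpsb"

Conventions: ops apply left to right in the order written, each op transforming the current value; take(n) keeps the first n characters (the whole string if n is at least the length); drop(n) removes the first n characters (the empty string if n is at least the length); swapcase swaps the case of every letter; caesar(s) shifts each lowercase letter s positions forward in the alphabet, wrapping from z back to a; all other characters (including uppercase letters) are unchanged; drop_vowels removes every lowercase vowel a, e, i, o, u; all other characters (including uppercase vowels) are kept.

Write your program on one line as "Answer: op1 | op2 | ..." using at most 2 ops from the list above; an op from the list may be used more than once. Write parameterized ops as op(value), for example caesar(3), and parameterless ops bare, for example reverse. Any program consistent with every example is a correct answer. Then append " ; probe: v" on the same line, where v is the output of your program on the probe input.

reverse | swapcase ; probe: "BSPUQEPEHP"

Check, running the answer program on each example:
  "pkbgixkzkgdx" -> "xdgkzkxigbkp" -> "XDGKZKXIGBKP"
  "vvljttbsxp" -> "pxsbttjlvv" -> "PXSBTTJLVV"
  "onysg" -> "gsyno" -> "GSYNO"
  "midwscxvnnm" -> "mnnvxcswdim" -> "MNNVXCSWDIM"
  "uryhkrczy" -> "yzcrkhyru" -> "YZCRKHYRU"
  probe: "phepequpsb" -> "bspuqepehp" -> "BSPUQEPEHP"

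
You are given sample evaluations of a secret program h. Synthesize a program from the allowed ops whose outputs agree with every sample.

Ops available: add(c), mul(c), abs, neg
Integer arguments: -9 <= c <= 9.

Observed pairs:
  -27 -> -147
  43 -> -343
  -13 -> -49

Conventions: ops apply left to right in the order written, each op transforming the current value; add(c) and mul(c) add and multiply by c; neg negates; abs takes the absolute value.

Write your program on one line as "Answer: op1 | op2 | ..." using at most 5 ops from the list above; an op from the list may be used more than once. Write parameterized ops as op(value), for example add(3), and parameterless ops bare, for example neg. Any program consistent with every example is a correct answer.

add(6) | mul(-7) | abs | neg

Check, running the answer program on each example:
  -27 -> -21 -> 147 -> 147 -> -147
  43 -> 49 -> -343 -> 343 -> -343
  -13 -> -7 -> 49 -> 49 -> -49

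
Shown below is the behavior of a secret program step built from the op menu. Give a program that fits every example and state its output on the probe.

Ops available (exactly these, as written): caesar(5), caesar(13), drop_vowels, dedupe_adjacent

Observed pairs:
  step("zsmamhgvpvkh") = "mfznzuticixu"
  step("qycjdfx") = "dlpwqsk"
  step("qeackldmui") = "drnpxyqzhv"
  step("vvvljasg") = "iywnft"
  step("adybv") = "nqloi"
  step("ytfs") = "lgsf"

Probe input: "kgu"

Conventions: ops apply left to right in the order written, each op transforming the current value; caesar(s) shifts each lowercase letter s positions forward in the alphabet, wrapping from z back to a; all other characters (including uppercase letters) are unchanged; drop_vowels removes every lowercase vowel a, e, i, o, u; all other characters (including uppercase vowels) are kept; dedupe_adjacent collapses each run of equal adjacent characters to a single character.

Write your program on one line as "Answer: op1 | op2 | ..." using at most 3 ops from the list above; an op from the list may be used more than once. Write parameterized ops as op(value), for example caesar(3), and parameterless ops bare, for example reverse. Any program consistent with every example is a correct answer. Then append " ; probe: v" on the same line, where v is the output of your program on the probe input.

caesar(13) | dedupe_adjacent ; probe: "xth"

Check, running the answer program on each example:
  "zsmamhgvpvkh" -> "mfznzuticixu" -> "mfznzuticixu"
  "qycjdfx" -> "dlpwqsk" -> "dlpwqsk"
  "qeackldmui" -> "drnpxyqzhv" -> "drnpxyqzhv"
  "vvvljasg" -> "iiiywnft" -> "iywnft"
  "adybv" -> "nqloi" -> "nqloi"
  "ytfs" -> "lgsf" -> "lgsf"
  probe: "kgu" -> "xth" -> "xth"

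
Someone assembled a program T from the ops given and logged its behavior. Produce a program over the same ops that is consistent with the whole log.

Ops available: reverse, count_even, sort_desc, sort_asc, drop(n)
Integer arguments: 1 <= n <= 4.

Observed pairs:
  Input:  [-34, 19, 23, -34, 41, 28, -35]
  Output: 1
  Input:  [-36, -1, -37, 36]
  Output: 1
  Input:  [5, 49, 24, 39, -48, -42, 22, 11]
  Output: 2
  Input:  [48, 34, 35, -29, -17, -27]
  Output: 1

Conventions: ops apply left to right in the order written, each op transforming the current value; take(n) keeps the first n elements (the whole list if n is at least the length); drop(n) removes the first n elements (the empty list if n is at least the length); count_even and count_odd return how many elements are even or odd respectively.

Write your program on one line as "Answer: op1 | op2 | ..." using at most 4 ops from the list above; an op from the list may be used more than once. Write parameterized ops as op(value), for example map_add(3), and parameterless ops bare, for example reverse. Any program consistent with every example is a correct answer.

drop(1) | sort_asc | drop(2) | count_even

Check, running the answer program on each example:
  [-34, 19, 23, -34, 41, 28, -35] -> [19, 23, -34, 41, 28, -35] -> [-35, -34, 19, 23, 28, 41] -> [19, 23, 28, 41] -> 1
  [-36, -1, -37, 36] -> [-1, -37, 36] -> [-37, -1, 36] -> [36] -> 1
  [5, 49, 24, 39, -48, -42, 22, 11] -> [49, 24, 39, -48, -42, 22, 11] -> [-48, -42, 11, 22, 24, 39, 49] -> [11, 22, 24, 39, 49] -> 2
  [48, 34, 35, -29, -17, -27] -> [34, 35, -29, -17, -27] -> [-29, -27, -17, 34, 35] -> [-17, 34, 35] -> 1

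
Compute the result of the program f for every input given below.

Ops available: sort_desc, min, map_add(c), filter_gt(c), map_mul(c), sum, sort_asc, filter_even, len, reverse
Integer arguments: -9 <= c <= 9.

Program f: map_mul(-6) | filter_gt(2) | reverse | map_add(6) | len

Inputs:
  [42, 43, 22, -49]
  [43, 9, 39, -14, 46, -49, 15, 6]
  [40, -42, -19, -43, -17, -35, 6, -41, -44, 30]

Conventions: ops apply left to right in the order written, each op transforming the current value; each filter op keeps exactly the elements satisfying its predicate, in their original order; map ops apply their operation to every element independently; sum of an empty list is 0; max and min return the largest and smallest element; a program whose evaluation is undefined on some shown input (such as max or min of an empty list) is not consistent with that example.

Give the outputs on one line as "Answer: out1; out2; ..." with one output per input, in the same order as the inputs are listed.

1; 2; 7

Execution, op by op:
  [42, 43, 22, -49] -> [-252, -258, -132, 294] -> [294] -> [294] -> [300] -> 1
  [43, 9, 39, -14, 46, -49, 15, 6] -> [-258, -54, -234, 84, -276, 294, -90, -36] -> [84, 294] -> [294, 84] -> [300, 90] -> 2
  [40, -42, -19, -43, -17, -35, 6, -41, -44, 30] -> [-240, 252, 114, 258, 102, 210, -36, 246, 264, -180] -> [252, 114, 258, 102, 210, 246, 264] -> [264, 246, 210, 102, 258, 114, 252] -> [270, 252, 216, 108, 264, 120, 258] -> 7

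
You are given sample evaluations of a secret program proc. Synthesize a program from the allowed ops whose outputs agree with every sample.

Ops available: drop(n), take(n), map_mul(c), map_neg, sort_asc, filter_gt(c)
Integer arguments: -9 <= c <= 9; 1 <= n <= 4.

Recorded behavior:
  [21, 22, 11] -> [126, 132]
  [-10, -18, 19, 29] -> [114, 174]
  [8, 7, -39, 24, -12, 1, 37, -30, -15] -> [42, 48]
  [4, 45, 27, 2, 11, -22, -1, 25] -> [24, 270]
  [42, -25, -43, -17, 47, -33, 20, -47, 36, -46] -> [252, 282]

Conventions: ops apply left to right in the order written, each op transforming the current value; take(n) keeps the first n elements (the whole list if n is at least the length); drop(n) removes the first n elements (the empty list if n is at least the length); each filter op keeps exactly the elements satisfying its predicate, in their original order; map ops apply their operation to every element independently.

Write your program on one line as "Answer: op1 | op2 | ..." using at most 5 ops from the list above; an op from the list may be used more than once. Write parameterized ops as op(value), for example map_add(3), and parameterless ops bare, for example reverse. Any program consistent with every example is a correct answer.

filter_gt(-9) | map_mul(6) | take(2) | sort_asc

Check, running the answer program on each example:
  [21, 22, 11] -> [21, 22, 11] -> [126, 132, 66] -> [126, 132] -> [126, 132]
  [-10, -18, 19, 29] -> [19, 29] -> [114, 174] -> [114, 174] -> [114, 174]
  [8, 7, -39, 24, -12, 1, 37, -30, -15] -> [8, 7, 24, 1, 37] -> [48, 42, 144, 6, 222] -> [48, 42] -> [42, 48]
  [4, 45, 27, 2, 11, -22, -1, 25] -> [4, 45, 27, 2, 11, -1, 25] -> [24, 270, 162, 12, 66, -6, 150] -> [24, 270] -> [24, 270]
  [42, -25, -43, -17, 47, -33, 20, -47, 36, -46] -> [42, 47, 20, 36] -> [252, 282, 120, 216] -> [252, 282] -> [252, 282]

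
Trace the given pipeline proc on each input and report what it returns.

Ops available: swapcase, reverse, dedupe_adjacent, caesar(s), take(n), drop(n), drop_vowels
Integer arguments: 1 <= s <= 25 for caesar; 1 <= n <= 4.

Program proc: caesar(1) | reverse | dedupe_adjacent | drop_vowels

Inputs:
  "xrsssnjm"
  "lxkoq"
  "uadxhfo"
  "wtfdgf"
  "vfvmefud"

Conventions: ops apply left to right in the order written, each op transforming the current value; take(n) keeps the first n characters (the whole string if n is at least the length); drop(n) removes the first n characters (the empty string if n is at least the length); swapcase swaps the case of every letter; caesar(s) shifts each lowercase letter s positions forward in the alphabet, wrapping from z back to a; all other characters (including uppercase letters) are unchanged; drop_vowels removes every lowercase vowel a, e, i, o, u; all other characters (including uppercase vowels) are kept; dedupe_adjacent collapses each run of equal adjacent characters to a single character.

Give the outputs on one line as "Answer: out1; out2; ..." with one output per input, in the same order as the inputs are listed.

"nktsy"; "rplym"; "pgybv"; "ghgx"; "vgfnwgw"

Execution, op by op:
  "xrsssnjm" -> "ystttokn" -> "nkotttsy" -> "nkotsy" -> "nktsy"
  "lxkoq" -> "mylpr" -> "rplym" -> "rplym" -> "rplym"
  "uadxhfo" -> "vbeyigp" -> "pgiyebv" -> "pgiyebv" -> "pgybv"
  "wtfdgf" -> "xugehg" -> "ghegux" -> "ghegux" -> "ghgx"
  "vfvmefud" -> "wgwnfgve" -> "evgfnwgw" -> "evgfnwgw" -> "vgfnwgw"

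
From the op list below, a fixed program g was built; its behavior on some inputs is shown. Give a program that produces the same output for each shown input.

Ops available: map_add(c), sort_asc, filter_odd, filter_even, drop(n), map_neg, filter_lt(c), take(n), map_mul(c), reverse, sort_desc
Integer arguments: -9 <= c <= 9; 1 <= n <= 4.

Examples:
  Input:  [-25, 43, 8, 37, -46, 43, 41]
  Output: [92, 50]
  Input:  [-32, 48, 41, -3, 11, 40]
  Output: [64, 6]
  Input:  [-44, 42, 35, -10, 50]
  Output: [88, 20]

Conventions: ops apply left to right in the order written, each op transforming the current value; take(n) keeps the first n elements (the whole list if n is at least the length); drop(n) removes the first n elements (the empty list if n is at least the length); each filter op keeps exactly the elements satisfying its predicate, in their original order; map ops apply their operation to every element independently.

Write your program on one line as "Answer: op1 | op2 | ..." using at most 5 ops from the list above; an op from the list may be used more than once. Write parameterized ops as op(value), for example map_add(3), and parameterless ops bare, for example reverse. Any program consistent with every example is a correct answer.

filter_lt(-2) | map_mul(-2) | sort_asc | reverse

Check, running the answer program on each example:
  [-25, 43, 8, 37, -46, 43, 41] -> [-25, -46] -> [50, 92] -> [50, 92] -> [92, 50]
  [-32, 48, 41, -3, 11, 40] -> [-32, -3] -> [64, 6] -> [6, 64] -> [64, 6]
  [-44, 42, 35, -10, 50] -> [-44, -10] -> [88, 20] -> [20, 88] -> [88, 20]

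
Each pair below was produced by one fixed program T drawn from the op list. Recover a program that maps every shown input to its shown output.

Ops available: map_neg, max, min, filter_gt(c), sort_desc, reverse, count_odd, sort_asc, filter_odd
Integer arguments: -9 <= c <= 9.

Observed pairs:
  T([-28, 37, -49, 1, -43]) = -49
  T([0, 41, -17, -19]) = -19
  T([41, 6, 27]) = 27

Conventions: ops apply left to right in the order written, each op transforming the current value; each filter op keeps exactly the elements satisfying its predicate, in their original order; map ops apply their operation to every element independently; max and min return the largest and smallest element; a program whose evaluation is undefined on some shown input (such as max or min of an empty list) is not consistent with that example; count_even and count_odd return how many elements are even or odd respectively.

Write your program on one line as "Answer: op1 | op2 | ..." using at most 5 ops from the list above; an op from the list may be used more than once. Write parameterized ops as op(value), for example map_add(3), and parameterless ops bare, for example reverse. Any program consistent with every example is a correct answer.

sort_desc | reverse | filter_odd | min

Check, running the answer program on each example:
  [-28, 37, -49, 1, -43] -> [37, 1, -28, -43, -49] -> [-49, -43, -28, 1, 37] -> [-49, -43, 1, 37] -> -49
  [0, 41, -17, -19] -> [41, 0, -17, -19] -> [-19, -17, 0, 41] -> [-19, -17, 41] -> -19
  [41, 6, 27] -> [41, 27, 6] -> [6, 27, 41] -> [27, 41] -> 27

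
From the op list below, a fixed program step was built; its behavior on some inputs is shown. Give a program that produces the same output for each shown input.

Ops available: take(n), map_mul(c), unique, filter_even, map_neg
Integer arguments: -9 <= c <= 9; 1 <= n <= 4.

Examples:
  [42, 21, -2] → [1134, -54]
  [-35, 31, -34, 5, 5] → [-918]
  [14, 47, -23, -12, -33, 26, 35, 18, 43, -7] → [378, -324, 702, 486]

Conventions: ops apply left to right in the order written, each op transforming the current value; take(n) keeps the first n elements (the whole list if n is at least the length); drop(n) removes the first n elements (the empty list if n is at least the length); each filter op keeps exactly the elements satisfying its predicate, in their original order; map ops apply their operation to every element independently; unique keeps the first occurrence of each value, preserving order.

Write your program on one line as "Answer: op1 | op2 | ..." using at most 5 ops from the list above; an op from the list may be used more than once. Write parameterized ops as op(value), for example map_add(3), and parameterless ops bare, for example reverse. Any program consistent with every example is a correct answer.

map_mul(-9) | map_mul(3) | filter_even | map_neg

Check, running the answer program on each example:
  [42, 21, -2] -> [-378, -189, 18] -> [-1134, -567, 54] -> [-1134, 54] -> [1134, -54]
  [-35, 31, -34, 5, 5] -> [315, -279, 306, -45, -45] -> [945, -837, 918, -135, -135] -> [918] -> [-918]
  [14, 47, -23, -12, -33, 26, 35, 18, 43, -7] -> [-126, -423, 207, 108, 297, -234, -315, -162, -387, 63] -> [-378, -1269, 621, 324, 891, -702, -945, -486, -1161, 189] -> [-378, 324, -702, -486] -> [378, -324, 702, 486]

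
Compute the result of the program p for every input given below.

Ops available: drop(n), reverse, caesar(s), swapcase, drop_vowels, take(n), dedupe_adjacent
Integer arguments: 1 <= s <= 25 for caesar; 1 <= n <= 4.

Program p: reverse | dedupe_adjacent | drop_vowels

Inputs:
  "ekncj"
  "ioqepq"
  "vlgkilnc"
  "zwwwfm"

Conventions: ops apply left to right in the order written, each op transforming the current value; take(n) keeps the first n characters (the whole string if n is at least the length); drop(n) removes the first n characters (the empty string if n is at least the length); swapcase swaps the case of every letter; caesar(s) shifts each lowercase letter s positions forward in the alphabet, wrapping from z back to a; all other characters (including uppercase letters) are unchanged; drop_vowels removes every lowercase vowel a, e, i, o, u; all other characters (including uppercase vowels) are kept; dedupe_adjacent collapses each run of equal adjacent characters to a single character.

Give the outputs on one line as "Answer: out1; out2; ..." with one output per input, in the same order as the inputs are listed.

"jcnk"; "qpq"; "cnlkglv"; "mfwz"

Execution, op by op:
  "ekncj" -> "jcnke" -> "jcnke" -> "jcnk"
  "ioqepq" -> "qpeqoi" -> "qpeqoi" -> "qpq"
  "vlgkilnc" -> "cnlikglv" -> "cnlikglv" -> "cnlkglv"
  "zwwwfm" -> "mfwwwz" -> "mfwz" -> "mfwz"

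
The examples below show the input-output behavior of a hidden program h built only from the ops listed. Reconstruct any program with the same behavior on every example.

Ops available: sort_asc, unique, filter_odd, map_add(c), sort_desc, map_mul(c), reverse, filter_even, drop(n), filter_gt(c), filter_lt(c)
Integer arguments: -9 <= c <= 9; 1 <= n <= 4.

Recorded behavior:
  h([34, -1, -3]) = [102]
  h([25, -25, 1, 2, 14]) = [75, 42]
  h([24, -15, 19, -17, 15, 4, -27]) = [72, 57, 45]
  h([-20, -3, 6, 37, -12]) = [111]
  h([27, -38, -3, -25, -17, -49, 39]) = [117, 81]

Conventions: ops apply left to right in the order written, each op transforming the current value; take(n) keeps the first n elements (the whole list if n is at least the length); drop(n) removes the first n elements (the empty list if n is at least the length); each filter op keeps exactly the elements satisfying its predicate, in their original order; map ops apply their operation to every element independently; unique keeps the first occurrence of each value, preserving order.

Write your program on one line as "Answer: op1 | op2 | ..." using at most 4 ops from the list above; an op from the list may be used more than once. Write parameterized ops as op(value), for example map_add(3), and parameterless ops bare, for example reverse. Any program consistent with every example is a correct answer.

sort_desc | filter_gt(6) | map_mul(3)

Check, running the answer program on each example:
  [34, -1, -3] -> [34, -1, -3] -> [34] -> [102]
  [25, -25, 1, 2, 14] -> [25, 14, 2, 1, -25] -> [25, 14] -> [75, 42]
  [24, -15, 19, -17, 15, 4, -27] -> [24, 19, 15, 4, -15, -17, -27] -> [24, 19, 15] -> [72, 57, 45]
  [-20, -3, 6, 37, -12] -> [37, 6, -3, -12, -20] -> [37] -> [111]
  [27, -38, -3, -25, -17, -49, 39] -> [39, 27, -3, -17, -25, -38, -49] -> [39, 27] -> [117, 81]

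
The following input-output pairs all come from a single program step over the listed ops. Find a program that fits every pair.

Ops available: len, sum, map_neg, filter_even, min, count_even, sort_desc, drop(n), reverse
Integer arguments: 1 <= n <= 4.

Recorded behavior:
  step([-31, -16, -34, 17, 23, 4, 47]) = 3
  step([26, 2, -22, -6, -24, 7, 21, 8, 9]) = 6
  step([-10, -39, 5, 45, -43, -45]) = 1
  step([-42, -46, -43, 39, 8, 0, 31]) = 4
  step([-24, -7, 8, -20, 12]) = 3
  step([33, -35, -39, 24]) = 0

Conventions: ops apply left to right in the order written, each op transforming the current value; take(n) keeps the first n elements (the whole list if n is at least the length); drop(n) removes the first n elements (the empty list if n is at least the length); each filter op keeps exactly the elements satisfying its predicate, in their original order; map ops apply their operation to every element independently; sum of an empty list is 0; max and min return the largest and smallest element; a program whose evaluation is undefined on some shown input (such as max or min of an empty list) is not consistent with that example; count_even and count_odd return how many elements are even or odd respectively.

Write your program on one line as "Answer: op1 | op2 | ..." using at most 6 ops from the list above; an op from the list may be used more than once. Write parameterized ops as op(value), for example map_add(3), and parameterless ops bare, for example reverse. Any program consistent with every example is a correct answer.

map_neg | reverse | drop(1) | filter_even | len

Check, running the answer program on each example:
  [-31, -16, -34, 17, 23, 4, 47] -> [31, 16, 34, -17, -23, -4, -47] -> [-47, -4, -23, -17, 34, 16, 31] -> [-4, -23, -17, 34, 16, 31] -> [-4, 34, 16] -> 3
  [26, 2, -22, -6, -24, 7, 21, 8, 9] -> [-26, -2, 22, 6, 24, -7, -21, -8, -9] -> [-9, -8, -21, -7, 24, 6, 22, -2, -26] -> [-8, -21, -7, 24, 6, 22, -2, -26] -> [-8, 24, 6, 22, -2, -26] -> 6
  [-10, -39, 5, 45, -43, -45] -> [10, 39, -5, -45, 43, 45] -> [45, 43, -45, -5, 39, 10] -> [43, -45, -5, 39, 10] -> [10] -> 1
  [-42, -46, -43, 39, 8, 0, 31] -> [42, 46, 43, -39, -8, 0, -31] -> [-31, 0, -8, -39, 43, 46, 42] -> [0, -8, -39, 43, 46, 42] -> [0, -8, 46, 42] -> 4
  [-24, -7, 8, -20, 12] -> [24, 7, -8, 20, -12] -> [-12, 20, -8, 7, 24] -> [20, -8, 7, 24] -> [20, -8, 24] -> 3
  [33, -35, -39, 24] -> [-33, 35, 39, -24] -> [-24, 39, 35, -33] -> [39, 35, -33] -> [] -> 0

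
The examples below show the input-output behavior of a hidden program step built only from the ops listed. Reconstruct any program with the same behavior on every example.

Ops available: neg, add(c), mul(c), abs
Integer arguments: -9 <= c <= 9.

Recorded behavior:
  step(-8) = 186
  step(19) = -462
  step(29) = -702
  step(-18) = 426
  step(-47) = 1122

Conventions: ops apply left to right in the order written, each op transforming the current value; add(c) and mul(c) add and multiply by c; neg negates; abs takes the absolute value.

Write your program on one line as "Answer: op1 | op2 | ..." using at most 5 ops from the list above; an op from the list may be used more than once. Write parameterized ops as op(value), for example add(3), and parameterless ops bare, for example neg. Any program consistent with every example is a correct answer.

neg | mul(3) | mul(8) | add(-6)

Check, running the answer program on each example:
  -8 -> 8 -> 24 -> 192 -> 186
  19 -> -19 -> -57 -> -456 -> -462
  29 -> -29 -> -87 -> -696 -> -702
  -18 -> 18 -> 54 -> 432 -> 426
  -47 -> 47 -> 141 -> 1128 -> 1122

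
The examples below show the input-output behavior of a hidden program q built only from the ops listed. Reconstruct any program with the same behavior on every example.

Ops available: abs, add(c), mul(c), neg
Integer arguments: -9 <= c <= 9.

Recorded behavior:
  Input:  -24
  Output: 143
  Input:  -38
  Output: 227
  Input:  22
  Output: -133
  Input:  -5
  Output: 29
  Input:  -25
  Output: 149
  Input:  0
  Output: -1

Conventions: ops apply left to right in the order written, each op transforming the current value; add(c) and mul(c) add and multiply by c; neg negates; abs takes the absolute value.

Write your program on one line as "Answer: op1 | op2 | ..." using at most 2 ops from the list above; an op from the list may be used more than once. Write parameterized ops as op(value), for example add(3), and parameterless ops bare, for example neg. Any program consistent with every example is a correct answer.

mul(-6) | add(-1)

Check, running the answer program on each example:
  -24 -> 144 -> 143
  -38 -> 228 -> 227
  22 -> -132 -> -133
  -5 -> 30 -> 29
  -25 -> 150 -> 149
  0 -> 0 -> -1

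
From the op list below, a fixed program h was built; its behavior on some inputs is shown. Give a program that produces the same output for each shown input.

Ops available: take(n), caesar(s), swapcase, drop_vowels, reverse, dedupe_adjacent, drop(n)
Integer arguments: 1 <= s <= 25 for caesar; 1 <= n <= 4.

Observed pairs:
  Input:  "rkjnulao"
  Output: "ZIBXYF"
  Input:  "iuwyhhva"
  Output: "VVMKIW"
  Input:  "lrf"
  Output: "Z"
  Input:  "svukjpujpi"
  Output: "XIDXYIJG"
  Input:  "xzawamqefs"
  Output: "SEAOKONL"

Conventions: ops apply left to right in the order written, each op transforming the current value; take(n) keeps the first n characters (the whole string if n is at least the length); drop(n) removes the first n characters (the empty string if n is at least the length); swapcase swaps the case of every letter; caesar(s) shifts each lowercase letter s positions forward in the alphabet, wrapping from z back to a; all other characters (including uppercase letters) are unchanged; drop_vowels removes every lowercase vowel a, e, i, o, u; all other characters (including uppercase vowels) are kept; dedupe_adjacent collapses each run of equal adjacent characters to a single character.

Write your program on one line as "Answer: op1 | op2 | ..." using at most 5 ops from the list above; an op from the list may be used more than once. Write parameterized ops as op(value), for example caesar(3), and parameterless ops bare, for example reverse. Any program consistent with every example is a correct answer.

caesar(14) | reverse | swapcase | drop(1) | drop(1)

Check, running the answer program on each example:
  "rkjnulao" -> "fyxbizoc" -> "cozibxyf" -> "COZIBXYF" -> "OZIBXYF" -> "ZIBXYF"
  "iuwyhhva" -> "wikmvvjo" -> "ojvvmkiw" -> "OJVVMKIW" -> "JVVMKIW" -> "VVMKIW"
  "lrf" -> "zft" -> "tfz" -> "TFZ" -> "FZ" -> "Z"
  "svukjpujpi" -> "gjiyxdixdw" -> "wdxidxyijg" -> "WDXIDXYIJG" -> "DXIDXYIJG" -> "XIDXYIJG"
  "xzawamqefs" -> "lnokoaestg" -> "gtseaokonl" -> "GTSEAOKONL" -> "TSEAOKONL" -> "SEAOKONL"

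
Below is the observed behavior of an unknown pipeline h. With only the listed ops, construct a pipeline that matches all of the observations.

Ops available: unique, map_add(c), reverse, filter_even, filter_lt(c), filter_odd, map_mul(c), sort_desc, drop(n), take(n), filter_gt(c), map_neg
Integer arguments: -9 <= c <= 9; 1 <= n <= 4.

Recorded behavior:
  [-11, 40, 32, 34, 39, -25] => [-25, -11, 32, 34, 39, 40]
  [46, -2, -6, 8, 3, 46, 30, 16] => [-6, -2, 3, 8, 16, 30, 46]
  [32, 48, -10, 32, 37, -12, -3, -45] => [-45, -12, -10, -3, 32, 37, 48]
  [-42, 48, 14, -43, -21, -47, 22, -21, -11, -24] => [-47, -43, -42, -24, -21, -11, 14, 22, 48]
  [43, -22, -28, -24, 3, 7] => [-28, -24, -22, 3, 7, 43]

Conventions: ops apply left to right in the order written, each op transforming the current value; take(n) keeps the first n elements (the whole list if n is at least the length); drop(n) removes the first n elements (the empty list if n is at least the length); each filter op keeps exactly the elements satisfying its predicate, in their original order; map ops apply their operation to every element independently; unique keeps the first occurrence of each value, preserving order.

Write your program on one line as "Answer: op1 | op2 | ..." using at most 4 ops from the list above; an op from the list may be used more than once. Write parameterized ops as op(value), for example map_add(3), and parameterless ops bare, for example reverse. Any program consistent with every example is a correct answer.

unique | sort_desc | reverse

Check, running the answer program on each example:
  [-11, 40, 32, 34, 39, -25] -> [-11, 40, 32, 34, 39, -25] -> [40, 39, 34, 32, -11, -25] -> [-25, -11, 32, 34, 39, 40]
  [46, -2, -6, 8, 3, 46, 30, 16] -> [46, -2, -6, 8, 3, 30, 16] -> [46, 30, 16, 8, 3, -2, -6] -> [-6, -2, 3, 8, 16, 30, 46]
  [32, 48, -10, 32, 37, -12, -3, -45] -> [32, 48, -10, 37, -12, -3, -45] -> [48, 37, 32, -3, -10, -12, -45] -> [-45, -12, -10, -3, 32, 37, 48]
  [-42, 48, 14, -43, -21, -47, 22, -21, -11, -24] -> [-42, 48, 14, -43, -21, -47, 22, -11, -24] -> [48, 22, 14, -11, -21, -24, -42, -43, -47] -> [-47, -43, -42, -24, -21, -11, 14, 22, 48]
  [43, -22, -28, -24, 3, 7] -> [43, -22, -28, -24, 3, 7] -> [43, 7, 3, -22, -24, -28] -> [-28, -24, -22, 3, 7, 43]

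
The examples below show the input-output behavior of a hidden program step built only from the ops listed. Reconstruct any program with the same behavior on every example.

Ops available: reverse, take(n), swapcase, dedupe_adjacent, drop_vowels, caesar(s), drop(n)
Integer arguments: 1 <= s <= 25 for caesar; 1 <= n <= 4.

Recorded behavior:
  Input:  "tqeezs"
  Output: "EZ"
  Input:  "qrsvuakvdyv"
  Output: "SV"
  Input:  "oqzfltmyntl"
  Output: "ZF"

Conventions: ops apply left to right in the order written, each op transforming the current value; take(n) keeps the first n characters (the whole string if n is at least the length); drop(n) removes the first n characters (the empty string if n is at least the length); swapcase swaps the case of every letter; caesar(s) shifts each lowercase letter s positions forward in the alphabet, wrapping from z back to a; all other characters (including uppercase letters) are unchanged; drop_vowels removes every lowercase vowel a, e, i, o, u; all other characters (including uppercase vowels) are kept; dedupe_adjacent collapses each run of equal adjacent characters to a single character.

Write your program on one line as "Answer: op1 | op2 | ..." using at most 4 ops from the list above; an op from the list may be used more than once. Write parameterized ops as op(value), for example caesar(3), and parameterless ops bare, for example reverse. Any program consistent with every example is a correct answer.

swapcase | dedupe_adjacent | take(4) | drop(2)

Check, running the answer program on each example:
  "tqeezs" -> "TQEEZS" -> "TQEZS" -> "TQEZ" -> "EZ"
  "qrsvuakvdyv" -> "QRSVUAKVDYV" -> "QRSVUAKVDYV" -> "QRSV" -> "SV"
  "oqzfltmyntl" -> "OQZFLTMYNTL" -> "OQZFLTMYNTL" -> "OQZF" -> "ZF"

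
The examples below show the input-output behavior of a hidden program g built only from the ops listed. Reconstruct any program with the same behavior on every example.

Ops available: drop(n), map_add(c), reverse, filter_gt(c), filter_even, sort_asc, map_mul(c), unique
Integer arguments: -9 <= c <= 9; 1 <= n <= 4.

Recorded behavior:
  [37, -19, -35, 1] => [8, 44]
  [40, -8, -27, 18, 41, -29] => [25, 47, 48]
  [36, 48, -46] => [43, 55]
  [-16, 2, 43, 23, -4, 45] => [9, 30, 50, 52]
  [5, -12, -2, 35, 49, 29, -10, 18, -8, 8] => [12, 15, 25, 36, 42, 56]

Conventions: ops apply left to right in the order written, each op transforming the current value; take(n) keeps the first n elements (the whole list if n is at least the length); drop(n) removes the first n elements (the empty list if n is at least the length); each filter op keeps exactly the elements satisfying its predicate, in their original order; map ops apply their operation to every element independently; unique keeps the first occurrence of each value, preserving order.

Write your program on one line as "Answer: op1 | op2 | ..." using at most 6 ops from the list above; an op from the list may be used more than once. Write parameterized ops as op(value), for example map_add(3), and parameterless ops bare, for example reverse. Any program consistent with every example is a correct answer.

map_add(9) | filter_gt(4) | sort_asc | filter_gt(9) | map_add(-2)

Check, running the answer program on each example:
  [37, -19, -35, 1] -> [46, -10, -26, 10] -> [46, 10] -> [10, 46] -> [10, 46] -> [8, 44]
  [40, -8, -27, 18, 41, -29] -> [49, 1, -18, 27, 50, -20] -> [49, 27, 50] -> [27, 49, 50] -> [27, 49, 50] -> [25, 47, 48]
  [36, 48, -46] -> [45, 57, -37] -> [45, 57] -> [45, 57] -> [45, 57] -> [43, 55]
  [-16, 2, 43, 23, -4, 45] -> [-7, 11, 52, 32, 5, 54] -> [11, 52, 32, 5, 54] -> [5, 11, 32, 52, 54] -> [11, 32, 52, 54] -> [9, 30, 50, 52]
  [5, -12, -2, 35, 49, 29, -10, 18, -8, 8] -> [14, -3, 7, 44, 58, 38, -1, 27, 1, 17] -> [14, 7, 44, 58, 38, 27, 17] -> [7, 14, 17, 27, 38, 44, 58] -> [14, 17, 27, 38, 44, 58] -> [12, 15, 25, 36, 42, 56]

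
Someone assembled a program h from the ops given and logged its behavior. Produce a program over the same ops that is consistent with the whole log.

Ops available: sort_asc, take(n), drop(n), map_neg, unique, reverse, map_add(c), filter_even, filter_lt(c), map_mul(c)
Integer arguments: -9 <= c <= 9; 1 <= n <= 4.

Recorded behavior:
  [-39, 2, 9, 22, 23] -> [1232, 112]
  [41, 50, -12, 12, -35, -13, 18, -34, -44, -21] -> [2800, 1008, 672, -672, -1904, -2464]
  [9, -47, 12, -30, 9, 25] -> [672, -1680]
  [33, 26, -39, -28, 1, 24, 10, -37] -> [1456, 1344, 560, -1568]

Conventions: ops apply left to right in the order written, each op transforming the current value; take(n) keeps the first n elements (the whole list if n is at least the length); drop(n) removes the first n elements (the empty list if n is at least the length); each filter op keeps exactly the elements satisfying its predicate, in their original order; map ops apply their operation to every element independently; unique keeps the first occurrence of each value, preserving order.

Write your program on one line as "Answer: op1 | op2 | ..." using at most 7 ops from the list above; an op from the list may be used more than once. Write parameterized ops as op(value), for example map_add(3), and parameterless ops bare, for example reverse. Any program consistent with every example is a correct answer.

filter_even | reverse | sort_asc | map_mul(-8) | reverse | map_mul(-7)

Check, running the answer program on each example:
  [-39, 2, 9, 22, 23] -> [2, 22] -> [22, 2] -> [2, 22] -> [-16, -176] -> [-176, -16] -> [1232, 112]
  [41, 50, -12, 12, -35, -13, 18, -34, -44, -21] -> [50, -12, 12, 18, -34, -44] -> [-44, -34, 18, 12, -12, 50] -> [-44, -34, -12, 12, 18, 50] -> [352, 272, 96, -96, -144, -400] -> [-400, -144, -96, 96, 272, 352] -> [2800, 1008, 672, -672, -1904, -2464]
  [9, -47, 12, -30, 9, 25] -> [12, -30] -> [-30, 12] -> [-30, 12] -> [240, -96] -> [-96, 240] -> [672, -1680]
  [33, 26, -39, -28, 1, 24, 10, -37] -> [26, -28, 24, 10] -> [10, 24, -28, 26] -> [-28, 10, 24, 26] -> [224, -80, -192, -208] -> [-208, -192, -80, 224] -> [1456, 1344, 560, -1568]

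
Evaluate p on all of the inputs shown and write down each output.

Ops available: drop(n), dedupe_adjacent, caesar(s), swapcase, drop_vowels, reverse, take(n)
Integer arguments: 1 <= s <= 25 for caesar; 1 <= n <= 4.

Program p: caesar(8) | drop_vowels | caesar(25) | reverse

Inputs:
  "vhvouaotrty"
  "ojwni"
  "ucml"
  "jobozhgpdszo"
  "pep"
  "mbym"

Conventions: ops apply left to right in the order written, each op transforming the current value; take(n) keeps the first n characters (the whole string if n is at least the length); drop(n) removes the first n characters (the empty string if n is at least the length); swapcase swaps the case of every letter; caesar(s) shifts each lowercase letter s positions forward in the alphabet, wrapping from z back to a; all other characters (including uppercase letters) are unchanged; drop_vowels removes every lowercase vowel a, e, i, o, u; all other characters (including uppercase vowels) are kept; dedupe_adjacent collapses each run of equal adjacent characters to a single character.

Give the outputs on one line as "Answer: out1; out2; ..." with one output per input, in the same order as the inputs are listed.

Execution, op by op:
  "vhvouaotrty" -> "dpdwciwbzbg" -> "dpdwcwbzbg" -> "cocvbvayaf" -> "fayavbvcoc"
  "ojwni" -> "wrevq" -> "wrvq" -> "vqup" -> "puqv"
  "ucml" -> "ckut" -> "ckt" -> "bjs" -> "sjb"
  "jobozhgpdszo" -> "rwjwhpoxlahw" -> "rwjwhpxlhw" -> "qvivgowkgv" -> "vgkwogvivq"
  "pep" -> "xmx" -> "xmx" -> "wlw" -> "wlw"
  "mbym" -> "ujgu" -> "jg" -> "if" -> "fi"

"fayavbvcoc"; "puqv"; "sjb"; "vgkwogvivq"; "wlw"; "fi"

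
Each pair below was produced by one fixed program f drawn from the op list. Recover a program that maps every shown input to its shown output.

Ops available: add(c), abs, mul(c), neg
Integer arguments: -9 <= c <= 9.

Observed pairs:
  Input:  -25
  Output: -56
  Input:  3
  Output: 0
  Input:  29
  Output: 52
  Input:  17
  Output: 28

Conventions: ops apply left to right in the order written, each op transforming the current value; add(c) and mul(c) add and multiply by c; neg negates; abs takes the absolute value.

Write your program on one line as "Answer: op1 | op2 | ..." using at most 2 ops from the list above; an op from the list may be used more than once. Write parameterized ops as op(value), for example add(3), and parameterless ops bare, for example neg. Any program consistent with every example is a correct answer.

add(-3) | mul(2)

Check, running the answer program on each example:
  -25 -> -28 -> -56
  3 -> 0 -> 0
  29 -> 26 -> 52
  17 -> 14 -> 28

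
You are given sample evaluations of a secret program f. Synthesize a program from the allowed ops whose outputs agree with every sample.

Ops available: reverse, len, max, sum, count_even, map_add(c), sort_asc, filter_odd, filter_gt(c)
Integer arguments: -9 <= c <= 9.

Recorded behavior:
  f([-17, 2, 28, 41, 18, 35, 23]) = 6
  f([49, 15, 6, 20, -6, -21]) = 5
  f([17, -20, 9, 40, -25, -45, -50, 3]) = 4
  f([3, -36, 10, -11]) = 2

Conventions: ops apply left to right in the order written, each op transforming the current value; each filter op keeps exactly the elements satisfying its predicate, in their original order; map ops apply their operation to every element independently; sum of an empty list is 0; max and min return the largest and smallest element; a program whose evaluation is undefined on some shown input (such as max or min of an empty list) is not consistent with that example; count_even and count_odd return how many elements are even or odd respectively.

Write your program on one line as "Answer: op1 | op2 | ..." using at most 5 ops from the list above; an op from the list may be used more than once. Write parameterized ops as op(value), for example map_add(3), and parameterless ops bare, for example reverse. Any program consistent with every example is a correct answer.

map_add(1) | sort_asc | reverse | filter_gt(-9) | len

Check, running the answer program on each example:
  [-17, 2, 28, 41, 18, 35, 23] -> [-16, 3, 29, 42, 19, 36, 24] -> [-16, 3, 19, 24, 29, 36, 42] -> [42, 36, 29, 24, 19, 3, -16] -> [42, 36, 29, 24, 19, 3] -> 6
  [49, 15, 6, 20, -6, -21] -> [50, 16, 7, 21, -5, -20] -> [-20, -5, 7, 16, 21, 50] -> [50, 21, 16, 7, -5, -20] -> [50, 21, 16, 7, -5] -> 5
  [17, -20, 9, 40, -25, -45, -50, 3] -> [18, -19, 10, 41, -24, -44, -49, 4] -> [-49, -44, -24, -19, 4, 10, 18, 41] -> [41, 18, 10, 4, -19, -24, -44, -49] -> [41, 18, 10, 4] -> 4
  [3, -36, 10, -11] -> [4, -35, 11, -10] -> [-35, -10, 4, 11] -> [11, 4, -10, -35] -> [11, 4] -> 2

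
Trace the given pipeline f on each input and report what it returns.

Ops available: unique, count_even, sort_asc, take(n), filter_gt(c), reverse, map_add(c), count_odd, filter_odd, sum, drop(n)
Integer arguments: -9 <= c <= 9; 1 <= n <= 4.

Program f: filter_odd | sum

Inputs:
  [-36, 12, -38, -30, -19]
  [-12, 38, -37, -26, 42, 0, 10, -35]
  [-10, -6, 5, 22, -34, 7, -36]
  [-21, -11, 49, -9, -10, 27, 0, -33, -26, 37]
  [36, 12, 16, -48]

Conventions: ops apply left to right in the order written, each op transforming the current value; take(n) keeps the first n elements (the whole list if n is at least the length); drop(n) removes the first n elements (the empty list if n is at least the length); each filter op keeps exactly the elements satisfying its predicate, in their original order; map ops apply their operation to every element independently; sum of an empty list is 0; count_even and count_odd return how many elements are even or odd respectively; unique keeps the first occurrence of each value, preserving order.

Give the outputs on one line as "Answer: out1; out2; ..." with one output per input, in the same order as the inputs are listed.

Execution, op by op:
  [-36, 12, -38, -30, -19] -> [-19] -> -19
  [-12, 38, -37, -26, 42, 0, 10, -35] -> [-37, -35] -> -72
  [-10, -6, 5, 22, -34, 7, -36] -> [5, 7] -> 12
  [-21, -11, 49, -9, -10, 27, 0, -33, -26, 37] -> [-21, -11, 49, -9, 27, -33, 37] -> 39
  [36, 12, 16, -48] -> [] -> 0

-19; -72; 12; 39; 0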